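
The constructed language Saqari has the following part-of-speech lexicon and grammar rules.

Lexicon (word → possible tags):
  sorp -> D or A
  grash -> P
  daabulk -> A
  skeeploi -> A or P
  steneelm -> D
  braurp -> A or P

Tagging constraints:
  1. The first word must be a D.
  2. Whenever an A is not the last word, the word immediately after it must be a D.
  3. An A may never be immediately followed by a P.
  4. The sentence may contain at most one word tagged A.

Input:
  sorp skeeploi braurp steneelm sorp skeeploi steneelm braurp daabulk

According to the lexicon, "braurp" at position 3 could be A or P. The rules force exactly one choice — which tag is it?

P

Candidates per position — 1:sorp {D,A}; 2:skeeploi {A,P}; 3:braurp {A,P}; 4:steneelm {D}; 5:sorp {D,A}; 6:skeeploi {A,P}; 7:steneelm {D}; 8:braurp {A,P}; 9:daabulk {A}.
Position 1: A is ruled out by rule 1; that leaves D.
Position 2: A is ruled out by rule 2; that leaves P.
Position 3: A is ruled out by rule 4; that leaves P.
Position 5: A is ruled out by rule 2; that leaves D.
Position 6: A is ruled out by rule 4; that leaves P.
Position 8: A is ruled out by rule 2; that leaves P.
The unique satisfying tagging is: D P P D D P D P A.
Rule-by-rule: rule 1 holds; rule 2 holds; rule 3 holds; rule 4 holds.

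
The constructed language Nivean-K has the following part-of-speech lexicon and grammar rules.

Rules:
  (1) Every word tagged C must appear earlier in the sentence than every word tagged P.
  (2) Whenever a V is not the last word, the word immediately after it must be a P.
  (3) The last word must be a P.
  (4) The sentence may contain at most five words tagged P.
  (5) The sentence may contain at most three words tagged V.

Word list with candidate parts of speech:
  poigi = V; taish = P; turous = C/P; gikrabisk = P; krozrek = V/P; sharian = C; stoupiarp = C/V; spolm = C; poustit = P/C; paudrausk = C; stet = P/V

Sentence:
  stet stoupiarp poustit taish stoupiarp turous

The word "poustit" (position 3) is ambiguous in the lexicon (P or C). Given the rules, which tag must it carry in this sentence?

Candidates per position — 1:stet {P,V}; 2:stoupiarp {C,V}; 3:poustit {P,C}; 4:taish {P}; 5:stoupiarp {C,V}; 6:turous {C,P}.
At position 1, choosing V makes rule 2 impossible to satisfy; hence P.
At position 2, choosing C makes rule 1 impossible to satisfy; hence V.
At position 3, choosing C makes rule 1 impossible to satisfy; hence P.
At position 5, choosing C makes rule 1 impossible to satisfy; hence V.
At position 6, choosing C makes rule 1 impossible to satisfy; hence P.
That leaves exactly one tagging: P V P P V P.
Verifying each rule — rule 1 ok; rule 2 ok; rule 3 ok; rule 4 ok; rule 5 ok.

P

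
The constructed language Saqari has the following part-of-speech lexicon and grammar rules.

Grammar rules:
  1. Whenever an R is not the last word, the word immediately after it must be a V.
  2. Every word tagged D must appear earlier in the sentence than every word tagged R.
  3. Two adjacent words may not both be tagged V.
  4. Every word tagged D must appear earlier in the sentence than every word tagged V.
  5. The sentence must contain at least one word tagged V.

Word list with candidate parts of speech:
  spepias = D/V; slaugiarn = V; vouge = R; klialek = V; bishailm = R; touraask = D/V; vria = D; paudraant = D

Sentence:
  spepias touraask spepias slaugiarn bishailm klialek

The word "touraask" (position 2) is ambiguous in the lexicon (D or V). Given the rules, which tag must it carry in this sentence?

D

Candidates per position — 1:spepias {D,V}; 2:touraask {D,V}; 3:spepias {D,V}; 4:slaugiarn {V}; 5:bishailm {R}; 6:klialek {V}.
At position 3, choosing V makes rule 3 impossible to satisfy; hence D.
At position 1, choosing V makes rule 4 impossible to satisfy; hence D.
At position 2, choosing V makes rule 4 impossible to satisfy; hence D.
That leaves exactly one tagging: D D D V R V.
Checking: rule 1 holds; rule 2 holds; rule 3 holds; rule 4 holds; rule 5 holds.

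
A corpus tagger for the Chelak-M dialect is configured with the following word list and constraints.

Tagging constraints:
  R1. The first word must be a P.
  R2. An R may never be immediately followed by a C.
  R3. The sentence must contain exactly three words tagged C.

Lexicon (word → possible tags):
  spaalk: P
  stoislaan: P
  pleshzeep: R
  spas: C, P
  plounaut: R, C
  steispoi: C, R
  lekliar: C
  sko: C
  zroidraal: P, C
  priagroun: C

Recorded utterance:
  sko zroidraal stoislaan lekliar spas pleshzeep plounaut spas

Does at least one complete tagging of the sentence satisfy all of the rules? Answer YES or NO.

Candidates per position — 1:sko {C}; 2:zroidraal {P,C}; 3:stoislaan {P}; 4:lekliar {C}; 5:spas {C,P}; 6:pleshzeep {R}; 7:plounaut {R,C}; 8:spas {C,P}.
Rule 1 cannot be satisfied by any choice of tags from the lexicon.
So there is no consistent tagging.

NO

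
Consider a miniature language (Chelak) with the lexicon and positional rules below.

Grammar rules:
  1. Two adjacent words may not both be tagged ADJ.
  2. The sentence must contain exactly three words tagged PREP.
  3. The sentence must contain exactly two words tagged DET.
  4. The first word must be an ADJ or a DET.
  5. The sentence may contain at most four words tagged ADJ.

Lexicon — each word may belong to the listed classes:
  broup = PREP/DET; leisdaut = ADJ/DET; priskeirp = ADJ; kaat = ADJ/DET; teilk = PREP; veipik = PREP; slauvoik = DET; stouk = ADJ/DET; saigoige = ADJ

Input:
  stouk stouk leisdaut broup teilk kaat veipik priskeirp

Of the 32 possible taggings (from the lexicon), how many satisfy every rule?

4

Candidates per position — 1:stouk {ADJ,DET}; 2:stouk {ADJ,DET}; 3:leisdaut {ADJ,DET}; 4:broup {PREP,DET}; 5:teilk {PREP}; 6:kaat {ADJ,DET}; 7:veipik {PREP}; 8:priskeirp {ADJ}.
There are 32 candidate sequences in total.
The sequences that satisfy every rule: ADJ DET ADJ PREP PREP DET PREP ADJ; ADJ DET DET PREP PREP ADJ PREP ADJ; DET ADJ DET PREP PREP ADJ PREP ADJ; DET DET ADJ PREP PREP ADJ PREP ADJ.
Count = 4.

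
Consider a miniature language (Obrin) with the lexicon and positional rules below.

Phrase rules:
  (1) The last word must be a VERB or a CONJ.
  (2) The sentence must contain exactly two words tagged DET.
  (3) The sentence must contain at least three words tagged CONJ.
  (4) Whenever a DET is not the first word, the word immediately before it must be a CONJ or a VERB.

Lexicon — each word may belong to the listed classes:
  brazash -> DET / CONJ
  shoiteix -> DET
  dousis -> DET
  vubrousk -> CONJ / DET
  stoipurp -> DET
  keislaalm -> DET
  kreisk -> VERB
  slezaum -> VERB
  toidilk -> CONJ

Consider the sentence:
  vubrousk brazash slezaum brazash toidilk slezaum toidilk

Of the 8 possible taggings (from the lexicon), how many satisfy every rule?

2

Candidates per position — 1:vubrousk {CONJ,DET}; 2:brazash {DET,CONJ}; 3:slezaum {VERB}; 4:brazash {DET,CONJ}; 5:toidilk {CONJ}; 6:slezaum {VERB}; 7:toidilk {CONJ}.
There are 8 candidate sequences in total.
The sequences that satisfy every rule: CONJ DET VERB DET CONJ VERB CONJ; DET CONJ VERB DET CONJ VERB CONJ.
Count = 2.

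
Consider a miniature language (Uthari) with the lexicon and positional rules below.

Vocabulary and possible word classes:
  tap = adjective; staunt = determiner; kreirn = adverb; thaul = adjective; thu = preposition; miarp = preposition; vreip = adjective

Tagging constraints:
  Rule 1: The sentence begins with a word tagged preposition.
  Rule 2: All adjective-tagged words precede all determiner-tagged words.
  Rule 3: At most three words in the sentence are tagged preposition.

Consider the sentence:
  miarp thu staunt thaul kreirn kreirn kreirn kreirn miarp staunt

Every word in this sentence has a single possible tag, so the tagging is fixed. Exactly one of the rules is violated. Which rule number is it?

Fixed tagging: preposition preposition determiner adjective adverb adverb adverb adverb preposition determiner.
Rule check: R1 ✓, R2 ✗, R3 ✓.
Only rule 2 fails.

2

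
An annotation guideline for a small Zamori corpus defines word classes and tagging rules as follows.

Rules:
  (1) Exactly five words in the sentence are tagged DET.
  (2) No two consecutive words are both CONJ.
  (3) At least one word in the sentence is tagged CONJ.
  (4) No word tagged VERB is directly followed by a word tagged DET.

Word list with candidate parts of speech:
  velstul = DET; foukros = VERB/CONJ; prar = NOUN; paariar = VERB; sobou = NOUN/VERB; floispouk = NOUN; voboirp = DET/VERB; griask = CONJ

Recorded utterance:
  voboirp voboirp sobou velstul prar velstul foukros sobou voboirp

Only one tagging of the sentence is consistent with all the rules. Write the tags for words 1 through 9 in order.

DET DET NOUN DET NOUN DET CONJ NOUN DET

Candidates per position — 1:voboirp {DET,VERB}; 2:voboirp {DET,VERB}; 3:sobou {NOUN,VERB}; 4:velstul {DET}; 5:prar {NOUN}; 6:velstul {DET}; 7:foukros {VERB,CONJ}; 8:sobou {NOUN,VERB}; 9:voboirp {DET,VERB}.
Position 1: tagging it VERB would leave rule 1 unsatisfiable, so it must be DET.
Position 2: tagging it VERB would leave rule 1 unsatisfiable, so it must be DET.
Position 3: tagging it VERB would leave rule 4 unsatisfiable, so it must be NOUN.
Position 7: tagging it VERB would leave rule 3 unsatisfiable, so it must be CONJ.
Position 9: tagging it VERB would leave rule 1 unsatisfiable, so it must be DET.
Position 8: tagging it VERB would leave rule 4 unsatisfiable, so it must be NOUN.
So the tagging must be: DET DET NOUN DET NOUN DET CONJ NOUN DET.
Verifying each rule — rule 1 ok; rule 2 ok; rule 3 ok; rule 4 ok.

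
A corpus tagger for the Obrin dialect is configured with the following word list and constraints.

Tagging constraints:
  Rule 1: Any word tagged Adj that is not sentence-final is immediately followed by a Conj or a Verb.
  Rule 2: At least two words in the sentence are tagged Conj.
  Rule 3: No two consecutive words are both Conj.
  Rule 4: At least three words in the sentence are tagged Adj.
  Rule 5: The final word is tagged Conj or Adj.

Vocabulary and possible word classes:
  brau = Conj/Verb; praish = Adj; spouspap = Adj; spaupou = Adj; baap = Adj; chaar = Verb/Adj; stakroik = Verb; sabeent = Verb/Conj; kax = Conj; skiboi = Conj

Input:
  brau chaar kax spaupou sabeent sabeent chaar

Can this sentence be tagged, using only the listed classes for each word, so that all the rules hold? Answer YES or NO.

YES

Candidates per position — 1:brau {Conj,Verb}; 2:chaar {Verb,Adj}; 3:kax {Conj}; 4:spaupou {Adj}; 5:sabeent {Verb,Conj}; 6:sabeent {Verb,Conj}; 7:chaar {Verb,Adj}.
One satisfying assignment: Verb Adj Conj Adj Verb Conj Adj.
Rule-by-rule: rule 1 ok; rule 2 ok; rule 3 ok; rule 4 ok; rule 5 ok.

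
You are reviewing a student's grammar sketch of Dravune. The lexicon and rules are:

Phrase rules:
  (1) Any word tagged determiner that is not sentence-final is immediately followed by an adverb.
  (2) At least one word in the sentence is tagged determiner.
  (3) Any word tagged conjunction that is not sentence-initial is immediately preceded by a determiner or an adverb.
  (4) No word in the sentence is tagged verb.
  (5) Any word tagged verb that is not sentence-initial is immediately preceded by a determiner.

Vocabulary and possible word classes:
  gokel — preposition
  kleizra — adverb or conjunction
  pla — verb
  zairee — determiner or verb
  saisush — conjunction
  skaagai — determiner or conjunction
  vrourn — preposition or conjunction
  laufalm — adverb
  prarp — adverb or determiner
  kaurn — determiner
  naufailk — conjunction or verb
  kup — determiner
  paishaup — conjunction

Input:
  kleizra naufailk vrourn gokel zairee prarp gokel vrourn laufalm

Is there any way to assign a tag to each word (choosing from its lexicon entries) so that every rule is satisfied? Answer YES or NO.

Candidates per position — 1:kleizra {adverb,conjunction}; 2:naufailk {conjunction,verb}; 3:vrourn {preposition,conjunction}; 4:gokel {preposition}; 5:zairee {determiner,verb}; 6:prarp {adverb,determiner}; 7:gokel {preposition}; 8:vrourn {preposition,conjunction}; 9:laufalm {adverb}.
One satisfying assignment: adverb conjunction preposition preposition determiner adverb preposition preposition adverb.
Check: rule 1 satisfied; rule 2 satisfied; rule 3 satisfied; rule 4 satisfied; rule 5 satisfied.

YES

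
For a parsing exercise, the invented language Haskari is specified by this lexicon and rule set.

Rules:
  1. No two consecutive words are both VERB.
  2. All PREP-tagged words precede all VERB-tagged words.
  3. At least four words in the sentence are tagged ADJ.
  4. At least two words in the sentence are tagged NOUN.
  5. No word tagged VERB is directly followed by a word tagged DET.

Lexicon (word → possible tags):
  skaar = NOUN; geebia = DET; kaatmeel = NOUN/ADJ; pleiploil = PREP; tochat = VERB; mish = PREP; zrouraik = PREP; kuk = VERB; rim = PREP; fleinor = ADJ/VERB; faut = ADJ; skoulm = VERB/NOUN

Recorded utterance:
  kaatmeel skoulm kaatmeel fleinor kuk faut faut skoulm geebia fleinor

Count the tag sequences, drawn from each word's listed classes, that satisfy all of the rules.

Candidates per position — 1:kaatmeel {NOUN,ADJ}; 2:skoulm {VERB,NOUN}; 3:kaatmeel {NOUN,ADJ}; 4:fleinor {ADJ,VERB}; 5:kuk {VERB}; 6:faut {ADJ}; 7:faut {ADJ}; 8:skoulm {VERB,NOUN}; 9:geebia {DET}; 10:fleinor {ADJ,VERB}.
There are 64 candidate sequences in total.
Checking each against the rules leaves 12 sequences.
Count = 12.

12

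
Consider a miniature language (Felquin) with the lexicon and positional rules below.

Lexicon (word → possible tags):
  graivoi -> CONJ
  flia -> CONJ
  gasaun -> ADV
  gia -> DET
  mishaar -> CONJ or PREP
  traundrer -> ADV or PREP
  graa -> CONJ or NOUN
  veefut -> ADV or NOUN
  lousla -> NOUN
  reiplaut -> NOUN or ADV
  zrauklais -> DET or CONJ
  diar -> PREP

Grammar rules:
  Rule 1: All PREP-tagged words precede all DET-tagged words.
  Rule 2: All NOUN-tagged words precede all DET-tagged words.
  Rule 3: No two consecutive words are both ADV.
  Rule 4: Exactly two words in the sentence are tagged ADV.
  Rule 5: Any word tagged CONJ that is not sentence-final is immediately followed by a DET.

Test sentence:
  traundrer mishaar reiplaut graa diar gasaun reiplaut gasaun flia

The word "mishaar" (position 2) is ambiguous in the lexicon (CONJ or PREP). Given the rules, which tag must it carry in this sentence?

Candidates per position — 1:traundrer {ADV,PREP}; 2:mishaar {CONJ,PREP}; 3:reiplaut {NOUN,ADV}; 4:graa {CONJ,NOUN}; 5:diar {PREP}; 6:gasaun {ADV}; 7:reiplaut {NOUN,ADV}; 8:gasaun {ADV}; 9:flia {CONJ}.
If word 1 were ADV, no tagging could satisfy rule 4; so word 1 is PREP.
If word 2 were CONJ, no tagging could satisfy rule 5; so word 2 is PREP.
If word 3 were ADV, no tagging could satisfy rule 4; so word 3 is NOUN.
If word 4 were CONJ, no tagging could satisfy rule 5; so word 4 is NOUN.
If word 7 were ADV, no tagging could satisfy rule 3; so word 7 is NOUN.
So the tagging must be: PREP PREP NOUN NOUN PREP ADV NOUN ADV CONJ.
Checking: rule 1 satisfied; rule 2 satisfied; rule 3 satisfied; rule 4 satisfied; rule 5 satisfied.

PREP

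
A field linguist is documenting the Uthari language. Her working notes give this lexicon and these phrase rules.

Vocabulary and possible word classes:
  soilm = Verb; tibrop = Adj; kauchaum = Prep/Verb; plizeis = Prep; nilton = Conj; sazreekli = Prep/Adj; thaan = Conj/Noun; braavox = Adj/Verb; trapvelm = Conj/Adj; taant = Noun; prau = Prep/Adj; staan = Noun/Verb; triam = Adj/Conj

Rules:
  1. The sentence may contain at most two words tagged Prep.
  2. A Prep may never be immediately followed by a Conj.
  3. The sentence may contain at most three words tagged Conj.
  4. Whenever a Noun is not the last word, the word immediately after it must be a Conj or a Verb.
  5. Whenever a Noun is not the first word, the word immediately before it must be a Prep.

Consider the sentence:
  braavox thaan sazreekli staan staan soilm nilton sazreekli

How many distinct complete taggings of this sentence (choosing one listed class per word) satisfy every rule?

12

Candidates per position — 1:braavox {Adj,Verb}; 2:thaan {Conj,Noun}; 3:sazreekli {Prep,Adj}; 4:staan {Noun,Verb}; 5:staan {Noun,Verb}; 6:soilm {Verb}; 7:nilton {Conj}; 8:sazreekli {Prep,Adj}.
There are 64 candidate sequences in total.
Checking each against the rules leaves 12 sequences.
Count = 12.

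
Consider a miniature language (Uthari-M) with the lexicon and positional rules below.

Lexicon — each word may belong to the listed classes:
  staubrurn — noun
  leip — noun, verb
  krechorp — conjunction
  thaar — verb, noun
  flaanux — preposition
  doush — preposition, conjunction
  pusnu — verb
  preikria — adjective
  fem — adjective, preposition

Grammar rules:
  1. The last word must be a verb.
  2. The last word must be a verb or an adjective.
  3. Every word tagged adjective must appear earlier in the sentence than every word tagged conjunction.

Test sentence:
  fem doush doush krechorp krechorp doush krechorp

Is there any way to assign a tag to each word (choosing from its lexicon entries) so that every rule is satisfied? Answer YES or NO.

Candidates per position — 1:fem {adjective,preposition}; 2:doush {preposition,conjunction}; 3:doush {preposition,conjunction}; 4:krechorp {conjunction}; 5:krechorp {conjunction}; 6:doush {preposition,conjunction}; 7:krechorp {conjunction}.
Rule 1 cannot be satisfied by any choice of tags from the lexicon.
So there is no consistent tagging.

NO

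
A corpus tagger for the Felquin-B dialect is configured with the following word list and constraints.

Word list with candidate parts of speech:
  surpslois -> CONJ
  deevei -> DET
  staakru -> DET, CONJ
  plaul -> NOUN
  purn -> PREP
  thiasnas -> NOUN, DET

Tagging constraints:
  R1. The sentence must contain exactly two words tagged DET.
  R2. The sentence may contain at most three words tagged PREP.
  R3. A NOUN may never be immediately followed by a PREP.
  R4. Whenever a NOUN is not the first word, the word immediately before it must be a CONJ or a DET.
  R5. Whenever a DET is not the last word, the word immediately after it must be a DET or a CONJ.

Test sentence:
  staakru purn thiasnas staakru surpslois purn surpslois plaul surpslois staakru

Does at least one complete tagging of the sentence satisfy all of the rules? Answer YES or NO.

YES

Candidates per position — 1:staakru {DET,CONJ}; 2:purn {PREP}; 3:thiasnas {NOUN,DET}; 4:staakru {DET,CONJ}; 5:surpslois {CONJ}; 6:purn {PREP}; 7:surpslois {CONJ}; 8:plaul {NOUN}; 9:surpslois {CONJ}; 10:staakru {DET,CONJ}.
One satisfying assignment: CONJ PREP DET DET CONJ PREP CONJ NOUN CONJ CONJ.
Rule-by-rule: rule 1 holds; rule 2 holds; rule 3 holds; rule 4 holds; rule 5 holds.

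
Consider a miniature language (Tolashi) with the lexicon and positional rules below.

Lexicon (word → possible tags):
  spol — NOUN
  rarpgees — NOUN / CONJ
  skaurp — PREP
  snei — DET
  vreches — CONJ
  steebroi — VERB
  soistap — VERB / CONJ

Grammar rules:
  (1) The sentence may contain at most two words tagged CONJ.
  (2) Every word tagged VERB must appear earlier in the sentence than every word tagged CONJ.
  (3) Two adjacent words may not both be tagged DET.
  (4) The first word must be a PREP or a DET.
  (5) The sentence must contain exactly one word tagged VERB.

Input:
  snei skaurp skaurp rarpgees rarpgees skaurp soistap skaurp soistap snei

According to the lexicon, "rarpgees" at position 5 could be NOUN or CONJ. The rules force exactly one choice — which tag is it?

Candidates per position — 1:snei {DET}; 2:skaurp {PREP}; 3:skaurp {PREP}; 4:rarpgees {NOUN,CONJ}; 5:rarpgees {NOUN,CONJ}; 6:skaurp {PREP}; 7:soistap {VERB,CONJ}; 8:skaurp {PREP}; 9:soistap {VERB,CONJ}; 10:snei {DET}.
Position 5: the remaining choice is settled jointly with positions 4, 7, 9 — only NOUN at position 5 is part of a tagging that satisfies every rule.
That leaves exactly one tagging: DET PREP PREP NOUN NOUN PREP VERB PREP CONJ DET.
Verifying each rule — rule 1 ✓; rule 2 ✓; rule 3 ✓; rule 4 ✓; rule 5 ✓.

NOUN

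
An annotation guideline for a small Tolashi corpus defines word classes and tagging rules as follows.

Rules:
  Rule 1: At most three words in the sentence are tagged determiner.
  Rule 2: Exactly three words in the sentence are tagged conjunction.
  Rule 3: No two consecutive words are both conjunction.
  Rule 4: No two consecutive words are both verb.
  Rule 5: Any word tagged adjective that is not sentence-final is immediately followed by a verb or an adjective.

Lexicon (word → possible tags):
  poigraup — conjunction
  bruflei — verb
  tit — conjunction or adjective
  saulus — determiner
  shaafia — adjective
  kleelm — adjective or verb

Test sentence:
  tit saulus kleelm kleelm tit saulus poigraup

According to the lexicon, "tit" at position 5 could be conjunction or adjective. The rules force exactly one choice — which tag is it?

Candidates per position — 1:tit {conjunction,adjective}; 2:saulus {determiner}; 3:kleelm {adjective,verb}; 4:kleelm {adjective,verb}; 5:tit {conjunction,adjective}; 6:saulus {determiner}; 7:poigraup {conjunction}.
Word 1 cannot be adjective — rule 2 would then fail for every completion. It is conjunction.
Word 4 cannot be adjective — rule 5 would then fail for every completion. It is verb.
Word 5 cannot be adjective — rule 2 would then fail for every completion. It is conjunction.
Word 3 cannot be verb — rule 4 would then fail for every completion. It is adjective.
The unique satisfying tagging is: conjunction determiner adjective verb conjunction determiner conjunction.
Checking: rule 1 holds; rule 2 holds; rule 3 holds; rule 4 holds; rule 5 holds.

conjunction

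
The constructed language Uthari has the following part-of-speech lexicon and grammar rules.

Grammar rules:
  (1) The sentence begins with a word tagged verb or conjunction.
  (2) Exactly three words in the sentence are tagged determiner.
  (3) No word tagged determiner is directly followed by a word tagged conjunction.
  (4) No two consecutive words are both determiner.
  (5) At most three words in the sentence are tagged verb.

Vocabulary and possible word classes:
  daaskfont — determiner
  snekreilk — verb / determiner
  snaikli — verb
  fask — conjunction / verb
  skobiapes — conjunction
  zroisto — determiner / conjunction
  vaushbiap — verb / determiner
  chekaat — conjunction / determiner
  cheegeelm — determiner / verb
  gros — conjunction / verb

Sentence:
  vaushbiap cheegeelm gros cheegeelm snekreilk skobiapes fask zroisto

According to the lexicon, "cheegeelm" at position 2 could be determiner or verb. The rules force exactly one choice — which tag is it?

determiner

Candidates per position — 1:vaushbiap {verb,determiner}; 2:cheegeelm {determiner,verb}; 3:gros {conjunction,verb}; 4:cheegeelm {determiner,verb}; 5:snekreilk {verb,determiner}; 6:skobiapes {conjunction}; 7:fask {conjunction,verb}; 8:zroisto {determiner,conjunction}.
Position 1: tagging it determiner would leave rule 1 unsatisfiable, so it must be verb.
Position 5: tagging it determiner would leave rule 3 unsatisfiable, so it must be verb.
Position 8: tagging it conjunction would leave rule 2 unsatisfiable, so it must be determiner.
Position 2: tagging it verb would leave rule 2 unsatisfiable, so it must be determiner.
Position 3: tagging it conjunction would leave rule 3 unsatisfiable, so it must be verb.
Position 4: tagging it verb would leave rule 2 unsatisfiable, so it must be determiner.
Position 7: tagging it verb would leave rule 5 unsatisfiable, so it must be conjunction.
The only consistent sequence is: verb determiner verb determiner verb conjunction conjunction determiner.
Rule-by-rule: rule 1 ✓; rule 2 ✓; rule 3 ✓; rule 4 ✓; rule 5 ✓.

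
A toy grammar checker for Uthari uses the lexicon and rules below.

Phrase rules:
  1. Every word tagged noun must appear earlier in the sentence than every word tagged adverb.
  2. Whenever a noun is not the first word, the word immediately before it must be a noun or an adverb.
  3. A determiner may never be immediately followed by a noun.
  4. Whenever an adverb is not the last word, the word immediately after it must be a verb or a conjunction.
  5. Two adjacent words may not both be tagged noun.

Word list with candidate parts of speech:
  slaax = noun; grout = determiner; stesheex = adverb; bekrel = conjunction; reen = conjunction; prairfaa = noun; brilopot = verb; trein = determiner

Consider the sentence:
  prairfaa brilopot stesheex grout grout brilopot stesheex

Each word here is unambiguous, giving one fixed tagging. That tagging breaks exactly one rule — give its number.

4

Fixed tagging: noun verb adverb determiner determiner verb adverb.
Applying the rules: R1 pass, R2 pass, R3 pass, R4 fail, R5 pass.
Only rule 4 fails.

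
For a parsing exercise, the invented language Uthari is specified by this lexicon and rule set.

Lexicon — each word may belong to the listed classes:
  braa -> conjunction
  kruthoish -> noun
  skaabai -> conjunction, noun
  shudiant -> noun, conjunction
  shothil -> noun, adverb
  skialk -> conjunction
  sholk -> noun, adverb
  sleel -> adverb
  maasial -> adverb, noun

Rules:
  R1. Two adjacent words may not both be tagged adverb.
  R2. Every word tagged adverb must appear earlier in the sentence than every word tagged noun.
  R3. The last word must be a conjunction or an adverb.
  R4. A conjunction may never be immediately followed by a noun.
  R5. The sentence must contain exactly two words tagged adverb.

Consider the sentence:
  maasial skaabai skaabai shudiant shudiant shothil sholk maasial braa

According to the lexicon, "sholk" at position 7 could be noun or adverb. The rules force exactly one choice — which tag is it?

noun

Candidates per position — 1:maasial {adverb,noun}; 2:skaabai {conjunction,noun}; 3:skaabai {conjunction,noun}; 4:shudiant {noun,conjunction}; 5:shudiant {noun,conjunction}; 6:shothil {noun,adverb}; 7:sholk {noun,adverb}; 8:maasial {adverb,noun}; 9:braa {conjunction}.
Position 7: the remaining choice is settled jointly with positions 1, 2, 3, 4, 5, 6, 8 — only noun at position 7 is part of a tagging that satisfies every rule.
That leaves exactly one tagging: adverb conjunction conjunction conjunction conjunction adverb noun noun conjunction.
Checking: rule 1 satisfied; rule 2 satisfied; rule 3 satisfied; rule 4 satisfied; rule 5 satisfied.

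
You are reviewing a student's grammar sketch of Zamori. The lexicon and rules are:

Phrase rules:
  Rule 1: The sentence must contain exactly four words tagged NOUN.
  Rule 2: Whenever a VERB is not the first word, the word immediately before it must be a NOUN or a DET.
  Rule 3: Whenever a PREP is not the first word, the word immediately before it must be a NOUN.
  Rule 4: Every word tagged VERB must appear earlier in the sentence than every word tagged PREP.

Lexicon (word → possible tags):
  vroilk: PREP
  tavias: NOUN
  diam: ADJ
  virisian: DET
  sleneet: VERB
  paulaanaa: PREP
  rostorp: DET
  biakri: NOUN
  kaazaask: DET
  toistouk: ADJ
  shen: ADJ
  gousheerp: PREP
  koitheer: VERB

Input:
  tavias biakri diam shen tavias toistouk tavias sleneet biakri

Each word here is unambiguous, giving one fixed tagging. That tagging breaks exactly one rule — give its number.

1

Fixed tagging: NOUN NOUN ADJ ADJ NOUN ADJ NOUN VERB NOUN.
Checking each rule: R1 fails, R2 ok, R3 ok, R4 ok.
Only rule 1 fails.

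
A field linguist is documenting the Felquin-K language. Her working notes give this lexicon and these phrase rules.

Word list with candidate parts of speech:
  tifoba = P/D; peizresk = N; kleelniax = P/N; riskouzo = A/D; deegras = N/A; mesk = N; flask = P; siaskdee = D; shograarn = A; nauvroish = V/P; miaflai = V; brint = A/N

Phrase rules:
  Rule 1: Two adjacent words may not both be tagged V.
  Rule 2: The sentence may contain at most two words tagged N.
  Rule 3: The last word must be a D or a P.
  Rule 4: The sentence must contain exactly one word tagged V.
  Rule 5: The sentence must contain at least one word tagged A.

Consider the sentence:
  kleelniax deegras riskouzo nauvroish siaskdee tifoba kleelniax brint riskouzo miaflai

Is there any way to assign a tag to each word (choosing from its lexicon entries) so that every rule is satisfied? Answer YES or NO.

Candidates per position — 1:kleelniax {P,N}; 2:deegras {N,A}; 3:riskouzo {A,D}; 4:nauvroish {V,P}; 5:siaskdee {D}; 6:tifoba {P,D}; 7:kleelniax {P,N}; 8:brint {A,N}; 9:riskouzo {A,D}; 10:miaflai {V}.
Rule 3 cannot be satisfied by any choice of tags from the lexicon.
So there is no consistent tagging.

NO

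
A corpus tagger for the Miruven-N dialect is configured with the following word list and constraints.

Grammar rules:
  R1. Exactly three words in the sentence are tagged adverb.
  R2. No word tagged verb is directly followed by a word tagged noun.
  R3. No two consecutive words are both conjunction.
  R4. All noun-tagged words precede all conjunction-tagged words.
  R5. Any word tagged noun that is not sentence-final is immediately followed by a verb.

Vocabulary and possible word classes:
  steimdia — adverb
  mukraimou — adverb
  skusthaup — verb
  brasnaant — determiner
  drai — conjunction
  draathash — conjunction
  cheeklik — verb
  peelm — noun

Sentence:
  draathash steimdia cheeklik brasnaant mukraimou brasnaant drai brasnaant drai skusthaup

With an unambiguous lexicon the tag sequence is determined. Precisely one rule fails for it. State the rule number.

Fixed tagging: conjunction adverb verb determiner adverb determiner conjunction determiner conjunction verb.
Rule check: R1 violated, R2 holds, R3 holds, R4 holds, R5 holds.
Only rule 1 fails.

1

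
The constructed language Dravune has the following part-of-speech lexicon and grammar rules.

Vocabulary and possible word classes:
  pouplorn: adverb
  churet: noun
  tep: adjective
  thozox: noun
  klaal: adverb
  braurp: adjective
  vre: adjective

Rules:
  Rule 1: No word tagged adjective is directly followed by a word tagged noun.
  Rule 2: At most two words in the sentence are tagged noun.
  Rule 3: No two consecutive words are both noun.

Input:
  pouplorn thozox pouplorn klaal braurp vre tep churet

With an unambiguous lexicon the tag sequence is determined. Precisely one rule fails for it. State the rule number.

1

Fixed tagging: adverb noun adverb adverb adjective adjective adjective noun.
Applying the rules: R1 fails, R2 ok, R3 ok.
Only rule 1 fails.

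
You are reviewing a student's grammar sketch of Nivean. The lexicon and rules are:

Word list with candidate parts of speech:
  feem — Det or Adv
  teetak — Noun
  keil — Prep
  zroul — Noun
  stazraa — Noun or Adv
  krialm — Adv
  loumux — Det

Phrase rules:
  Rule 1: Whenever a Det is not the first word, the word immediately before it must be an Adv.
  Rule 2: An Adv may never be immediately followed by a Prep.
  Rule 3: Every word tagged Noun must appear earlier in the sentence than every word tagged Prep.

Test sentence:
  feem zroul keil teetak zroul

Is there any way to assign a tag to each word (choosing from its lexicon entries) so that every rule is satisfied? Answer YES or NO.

NO

Candidates per position — 1:feem {Det,Adv}; 2:zroul {Noun}; 3:keil {Prep}; 4:teetak {Noun}; 5:zroul {Noun}.
Rule 3 cannot be satisfied by any choice of tags from the lexicon.
So there is no consistent tagging.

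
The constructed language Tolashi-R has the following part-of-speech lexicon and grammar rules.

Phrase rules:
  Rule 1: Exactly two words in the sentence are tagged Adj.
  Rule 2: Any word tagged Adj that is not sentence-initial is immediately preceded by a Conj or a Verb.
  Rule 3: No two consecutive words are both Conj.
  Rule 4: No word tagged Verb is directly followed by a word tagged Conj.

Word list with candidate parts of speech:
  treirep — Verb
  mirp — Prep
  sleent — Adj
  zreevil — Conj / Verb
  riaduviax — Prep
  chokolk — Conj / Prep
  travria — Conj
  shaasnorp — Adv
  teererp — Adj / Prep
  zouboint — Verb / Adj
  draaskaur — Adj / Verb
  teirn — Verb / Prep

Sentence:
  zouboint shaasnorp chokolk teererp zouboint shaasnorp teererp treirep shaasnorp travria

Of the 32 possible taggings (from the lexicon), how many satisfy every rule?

Candidates per position — 1:zouboint {Verb,Adj}; 2:shaasnorp {Adv}; 3:chokolk {Conj,Prep}; 4:teererp {Adj,Prep}; 5:zouboint {Verb,Adj}; 6:shaasnorp {Adv}; 7:teererp {Adj,Prep}; 8:treirep {Verb}; 9:shaasnorp {Adv}; 10:travria {Conj}.
There are 32 candidate sequences in total.
The sequences that satisfy every rule: Adj Adv Conj Adj Verb Adv Prep Verb Adv Conj.
Count = 1.

1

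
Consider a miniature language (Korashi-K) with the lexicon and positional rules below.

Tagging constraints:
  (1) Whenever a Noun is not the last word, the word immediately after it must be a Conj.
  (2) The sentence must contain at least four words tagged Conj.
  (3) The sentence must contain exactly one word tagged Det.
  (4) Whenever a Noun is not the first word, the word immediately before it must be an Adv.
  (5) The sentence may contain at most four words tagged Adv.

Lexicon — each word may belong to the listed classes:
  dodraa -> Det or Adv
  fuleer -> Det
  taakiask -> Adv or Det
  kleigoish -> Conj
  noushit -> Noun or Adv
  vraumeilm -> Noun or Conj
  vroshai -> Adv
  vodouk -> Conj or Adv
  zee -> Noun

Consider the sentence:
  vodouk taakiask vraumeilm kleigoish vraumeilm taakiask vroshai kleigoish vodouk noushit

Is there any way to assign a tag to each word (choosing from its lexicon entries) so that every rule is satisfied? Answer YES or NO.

YES

Candidates per position — 1:vodouk {Conj,Adv}; 2:taakiask {Adv,Det}; 3:vraumeilm {Noun,Conj}; 4:kleigoish {Conj}; 5:vraumeilm {Noun,Conj}; 6:taakiask {Adv,Det}; 7:vroshai {Adv}; 8:kleigoish {Conj}; 9:vodouk {Conj,Adv}; 10:noushit {Noun,Adv}.
One satisfying assignment: Adv Adv Noun Conj Conj Det Adv Conj Conj Adv.
Check: rule 1 ok; rule 2 ok; rule 3 ok; rule 4 ok; rule 5 ok.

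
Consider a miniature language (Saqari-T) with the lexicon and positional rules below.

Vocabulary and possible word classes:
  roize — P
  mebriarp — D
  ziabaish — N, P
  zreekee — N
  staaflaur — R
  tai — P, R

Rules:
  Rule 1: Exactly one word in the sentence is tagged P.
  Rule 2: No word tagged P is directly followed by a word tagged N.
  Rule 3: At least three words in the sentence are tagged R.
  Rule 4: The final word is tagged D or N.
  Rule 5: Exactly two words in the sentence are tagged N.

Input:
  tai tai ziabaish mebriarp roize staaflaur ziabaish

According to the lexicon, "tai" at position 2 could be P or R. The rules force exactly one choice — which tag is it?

Candidates per position — 1:tai {P,R}; 2:tai {P,R}; 3:ziabaish {N,P}; 4:mebriarp {D}; 5:roize {P}; 6:staaflaur {R}; 7:ziabaish {N,P}.
Position 1: tagging it P would leave rule 1 unsatisfiable, so it must be R.
Position 2: tagging it P would leave rule 1 unsatisfiable, so it must be R.
Position 3: tagging it P would leave rule 1 unsatisfiable, so it must be N.
Position 7: tagging it P would leave rule 1 unsatisfiable, so it must be N.
The unique satisfying tagging is: R R N D P R N.
Rule-by-rule: rule 1 ok; rule 2 ok; rule 3 ok; rule 4 ok; rule 5 ok.

R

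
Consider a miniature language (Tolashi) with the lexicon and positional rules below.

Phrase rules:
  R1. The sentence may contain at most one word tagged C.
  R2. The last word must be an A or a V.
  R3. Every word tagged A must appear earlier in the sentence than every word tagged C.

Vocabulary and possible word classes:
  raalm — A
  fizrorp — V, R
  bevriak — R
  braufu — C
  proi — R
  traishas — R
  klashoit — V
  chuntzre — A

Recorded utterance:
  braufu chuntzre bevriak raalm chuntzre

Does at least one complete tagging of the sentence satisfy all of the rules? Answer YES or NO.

Candidates per position — 1:braufu {C}; 2:chuntzre {A}; 3:bevriak {R}; 4:raalm {A}; 5:chuntzre {A}.
Rule 3 cannot be satisfied by any choice of tags from the lexicon.
So there is no consistent tagging.

NO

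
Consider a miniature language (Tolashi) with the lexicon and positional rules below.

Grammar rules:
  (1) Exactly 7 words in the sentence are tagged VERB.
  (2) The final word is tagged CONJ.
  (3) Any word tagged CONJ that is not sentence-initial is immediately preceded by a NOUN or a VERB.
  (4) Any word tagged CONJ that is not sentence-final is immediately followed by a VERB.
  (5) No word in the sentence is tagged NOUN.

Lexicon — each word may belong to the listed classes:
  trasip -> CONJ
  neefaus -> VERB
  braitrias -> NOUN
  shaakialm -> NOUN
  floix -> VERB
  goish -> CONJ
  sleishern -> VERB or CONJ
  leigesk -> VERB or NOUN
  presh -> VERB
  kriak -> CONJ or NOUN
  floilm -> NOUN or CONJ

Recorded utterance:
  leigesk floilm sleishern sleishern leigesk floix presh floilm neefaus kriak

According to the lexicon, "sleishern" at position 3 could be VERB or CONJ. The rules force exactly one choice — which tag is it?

VERB

Candidates per position — 1:leigesk {VERB,NOUN}; 2:floilm {NOUN,CONJ}; 3:sleishern {VERB,CONJ}; 4:sleishern {VERB,CONJ}; 5:leigesk {VERB,NOUN}; 6:floix {VERB}; 7:presh {VERB}; 8:floilm {NOUN,CONJ}; 9:neefaus {VERB}; 10:kriak {CONJ,NOUN}.
If word 1 were NOUN, no tagging could satisfy rule 1; so word 1 is VERB.
If word 2 were NOUN, no tagging could satisfy rule 5; so word 2 is CONJ.
If word 3 were CONJ, no tagging could satisfy rule 1; so word 3 is VERB.
If word 4 were CONJ, no tagging could satisfy rule 1; so word 4 is VERB.
If word 5 were NOUN, no tagging could satisfy rule 1; so word 5 is VERB.
If word 8 were NOUN, no tagging could satisfy rule 5; so word 8 is CONJ.
If word 10 were NOUN, no tagging could satisfy rule 2; so word 10 is CONJ.
The only consistent sequence is: VERB CONJ VERB VERB VERB VERB VERB CONJ VERB CONJ.
Checking: rule 1 holds; rule 2 holds; rule 3 holds; rule 4 holds; rule 5 holds.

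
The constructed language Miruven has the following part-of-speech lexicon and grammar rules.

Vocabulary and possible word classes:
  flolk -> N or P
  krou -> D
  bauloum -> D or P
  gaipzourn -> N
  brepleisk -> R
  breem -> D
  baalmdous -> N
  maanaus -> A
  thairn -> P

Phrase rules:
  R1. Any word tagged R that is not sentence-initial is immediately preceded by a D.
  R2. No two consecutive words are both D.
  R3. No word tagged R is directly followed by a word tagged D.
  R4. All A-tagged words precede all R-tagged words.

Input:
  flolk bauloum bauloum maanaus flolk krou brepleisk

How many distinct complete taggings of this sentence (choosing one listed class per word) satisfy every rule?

Candidates per position — 1:flolk {N,P}; 2:bauloum {D,P}; 3:bauloum {D,P}; 4:maanaus {A}; 5:flolk {N,P}; 6:krou {D}; 7:brepleisk {R}.
There are 16 candidate sequences in total.
Checking each against the rules leaves 12 sequences.
Count = 12.

12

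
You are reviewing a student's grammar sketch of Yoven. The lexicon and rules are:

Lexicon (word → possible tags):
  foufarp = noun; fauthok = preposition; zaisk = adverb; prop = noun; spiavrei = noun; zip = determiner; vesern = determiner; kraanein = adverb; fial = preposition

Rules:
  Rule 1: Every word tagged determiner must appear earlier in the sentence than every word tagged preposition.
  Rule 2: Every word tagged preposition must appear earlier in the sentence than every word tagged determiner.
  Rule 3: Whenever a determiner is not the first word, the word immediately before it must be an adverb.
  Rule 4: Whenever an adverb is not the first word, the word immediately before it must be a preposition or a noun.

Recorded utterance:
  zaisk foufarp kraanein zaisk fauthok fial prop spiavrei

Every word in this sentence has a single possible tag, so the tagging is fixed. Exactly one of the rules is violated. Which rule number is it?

4

Fixed tagging: adverb noun adverb adverb preposition preposition noun noun.
Rule check: R1 pass, R2 pass, R3 pass, R4 fail.
Only rule 4 fails.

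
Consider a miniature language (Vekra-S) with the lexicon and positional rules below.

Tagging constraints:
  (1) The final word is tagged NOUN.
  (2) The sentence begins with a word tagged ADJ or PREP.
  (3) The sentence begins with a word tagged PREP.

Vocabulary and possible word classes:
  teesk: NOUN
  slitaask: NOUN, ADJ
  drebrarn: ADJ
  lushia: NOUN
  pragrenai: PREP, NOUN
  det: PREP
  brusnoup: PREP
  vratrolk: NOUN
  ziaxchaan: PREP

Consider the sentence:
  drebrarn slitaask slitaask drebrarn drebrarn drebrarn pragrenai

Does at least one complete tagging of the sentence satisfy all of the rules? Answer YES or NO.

Candidates per position — 1:drebrarn {ADJ}; 2:slitaask {NOUN,ADJ}; 3:slitaask {NOUN,ADJ}; 4:drebrarn {ADJ}; 5:drebrarn {ADJ}; 6:drebrarn {ADJ}; 7:pragrenai {PREP,NOUN}.
Rule 3 cannot be satisfied by any choice of tags from the lexicon.
So there is no consistent tagging.

NO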